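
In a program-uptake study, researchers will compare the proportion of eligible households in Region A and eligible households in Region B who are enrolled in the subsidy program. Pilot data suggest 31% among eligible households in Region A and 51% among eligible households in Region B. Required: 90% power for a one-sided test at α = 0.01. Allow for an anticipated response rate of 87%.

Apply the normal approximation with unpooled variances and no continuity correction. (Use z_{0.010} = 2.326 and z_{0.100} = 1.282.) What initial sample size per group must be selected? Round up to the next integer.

n = 174 per group

n = (z_α + z_β)² · [p₁(1−p₁) + p₂(1−p₂)] / (p₁ − p₂)²
  = (2.326 + 1.282)² · (0.31·0.69 + 0.51·0.49) / (-0.20)²
  = (3.608)² · (0.2139 + 0.2499) / 0.0400
  = 13.0177 · 0.4638 / 0.0400
  = 150.94
Adjust for 87% response: 150.94 / 0.87 = 173.49.
Round up → n = 174 per group.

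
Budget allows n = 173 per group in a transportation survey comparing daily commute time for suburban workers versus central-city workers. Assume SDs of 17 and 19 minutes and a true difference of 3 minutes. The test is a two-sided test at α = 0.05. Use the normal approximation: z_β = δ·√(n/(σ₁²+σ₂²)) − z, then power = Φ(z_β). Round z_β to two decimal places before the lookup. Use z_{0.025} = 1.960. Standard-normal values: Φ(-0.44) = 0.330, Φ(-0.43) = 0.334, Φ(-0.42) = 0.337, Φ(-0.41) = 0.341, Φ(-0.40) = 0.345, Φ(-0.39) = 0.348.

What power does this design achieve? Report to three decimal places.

z_β = δ·√(n/(σ₁²+σ₂²)) − z_{α/2}
    = 3 · √(173/650) − 1.960
    = 3 · 0.51590 − 1.960
    = 1.5477 − 1.960 = -0.4123 → -0.41
Power = Φ(-0.41) = 0.341.

Power ≈ 0.341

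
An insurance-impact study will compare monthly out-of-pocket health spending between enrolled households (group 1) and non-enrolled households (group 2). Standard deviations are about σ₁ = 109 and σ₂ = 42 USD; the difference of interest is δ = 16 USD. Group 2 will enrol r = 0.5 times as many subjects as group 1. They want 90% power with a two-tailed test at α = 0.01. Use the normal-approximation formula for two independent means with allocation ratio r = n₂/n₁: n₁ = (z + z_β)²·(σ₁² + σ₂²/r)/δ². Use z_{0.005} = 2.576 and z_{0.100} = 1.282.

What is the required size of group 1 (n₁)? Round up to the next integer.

n₁ = (z_{α/2} + z_β)² · (σ₁² + σ₂²/r) / δ²
   = (2.576 + 1.282)² · (109² + 42²/0.5) / 16²
   = 14.8842 · (11881 + 3528) / 256
   = 14.8842 · 15409 / 256
   = 895.90
Round up → n₁ = 896; n₂ = r·n₁ = 0.5 × 896 = 448.

n₁ = 896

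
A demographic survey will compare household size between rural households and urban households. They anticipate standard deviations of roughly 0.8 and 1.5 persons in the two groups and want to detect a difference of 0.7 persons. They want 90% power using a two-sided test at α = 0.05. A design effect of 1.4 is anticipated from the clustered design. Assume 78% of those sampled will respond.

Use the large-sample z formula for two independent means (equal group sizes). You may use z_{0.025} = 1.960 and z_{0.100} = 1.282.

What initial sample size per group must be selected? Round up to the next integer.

n = 112 per group

n = (z_{α/2} + z_β)² · (σ₁² + σ₂²) / δ²
  = (1.960 + 1.282)² · (0.8² + 1.5² = 2.89) / 0.7²
  = 10.5106 · 2.89 / 0.49
  = 61.99
Design effect: 1.4 × 61.99 = 86.79.
Adjust for 78% response: 86.79 / 0.78 = 111.27.
Round up → n = 112 per group.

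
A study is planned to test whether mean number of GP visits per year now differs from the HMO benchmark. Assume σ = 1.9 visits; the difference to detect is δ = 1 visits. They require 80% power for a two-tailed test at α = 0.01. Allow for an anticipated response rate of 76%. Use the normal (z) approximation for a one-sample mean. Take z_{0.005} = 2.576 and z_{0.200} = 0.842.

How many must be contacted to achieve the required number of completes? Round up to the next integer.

n = (z_{α/2} + z_β)² · σ² / δ²
  = (2.576 + 0.842)² · 1.9² / 1²
  = 11.6827 · 3.61 / 1
  = 42.17
Adjust for 76% response: 42.17 / 0.76 = 55.49.
Round up → n = 56.

n = 56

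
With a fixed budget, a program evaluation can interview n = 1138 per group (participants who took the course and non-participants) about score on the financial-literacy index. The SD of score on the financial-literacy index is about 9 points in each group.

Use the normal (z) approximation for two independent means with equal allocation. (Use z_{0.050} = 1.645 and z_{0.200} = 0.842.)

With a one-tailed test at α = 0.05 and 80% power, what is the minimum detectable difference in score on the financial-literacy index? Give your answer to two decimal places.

δ = (z_α + z_β) · √((σ₁²+σ₂²)/n)
  = (1.645 + 0.842) · √(162/1138)
  = 2.487 · √0.14236
  = 2.487 · 0.3773
  = 0.9383

Minimum detectable difference ≈ 0.94 points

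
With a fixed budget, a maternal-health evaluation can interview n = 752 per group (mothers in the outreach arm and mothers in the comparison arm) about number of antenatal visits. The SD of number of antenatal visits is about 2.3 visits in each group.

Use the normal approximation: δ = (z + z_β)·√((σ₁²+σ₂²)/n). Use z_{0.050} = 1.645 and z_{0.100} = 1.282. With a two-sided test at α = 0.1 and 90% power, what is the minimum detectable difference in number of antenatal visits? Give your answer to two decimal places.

δ = (z_{α/2} + z_β) · √((σ₁²+σ₂²)/n)
  = (1.645 + 1.282) · √(10.58/752)
  = 2.927 · √0.01407
  = 2.927 · 0.1186
  = 0.3472

Minimum detectable difference ≈ 0.35 visits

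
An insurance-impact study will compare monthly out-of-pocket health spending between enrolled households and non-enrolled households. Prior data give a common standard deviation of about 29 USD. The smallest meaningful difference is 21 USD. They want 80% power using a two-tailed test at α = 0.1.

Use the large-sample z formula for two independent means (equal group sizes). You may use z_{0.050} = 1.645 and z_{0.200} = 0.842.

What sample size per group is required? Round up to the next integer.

n = 24 per group

n = (z_{α/2} + z_β)² · (σ₁² + σ₂²) / δ²
  = (1.645 + 0.842)² · (2·29² = 1682) / 21²
  = 6.1852 · 1682 / 441
  = 23.59
Round up → n = 24 per group.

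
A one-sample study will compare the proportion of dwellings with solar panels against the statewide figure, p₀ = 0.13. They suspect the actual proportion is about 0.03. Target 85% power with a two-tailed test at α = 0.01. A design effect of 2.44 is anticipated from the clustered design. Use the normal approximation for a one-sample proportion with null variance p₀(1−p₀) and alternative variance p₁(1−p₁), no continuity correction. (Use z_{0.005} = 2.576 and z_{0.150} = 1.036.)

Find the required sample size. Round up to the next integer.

n = [z_{α/2}·√(p₀q₀) + z_β·√(p₁q₁)]² / (p₁ − p₀)²
  = [2.576·√(0.13·0.87) + 1.036·√(0.03·0.97)]² / (-0.10)²
  = [2.576·0.3363 + 1.036·0.1706]² / 0.0100
  = [1.0430]² / 0.0100
  = 108.79
Design effect: 2.44 × 108.79 = 265.46.
Round up → n = 266.

n = 266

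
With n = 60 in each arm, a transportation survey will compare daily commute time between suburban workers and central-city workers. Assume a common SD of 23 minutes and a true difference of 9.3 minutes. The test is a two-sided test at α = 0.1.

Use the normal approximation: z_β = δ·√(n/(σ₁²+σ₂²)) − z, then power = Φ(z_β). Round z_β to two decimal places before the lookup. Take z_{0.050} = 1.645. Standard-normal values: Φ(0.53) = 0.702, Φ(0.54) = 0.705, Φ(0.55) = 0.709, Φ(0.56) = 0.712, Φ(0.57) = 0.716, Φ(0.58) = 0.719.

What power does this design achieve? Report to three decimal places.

Power ≈ 0.716

z_β = δ·√(n/(σ₁²+σ₂²)) − z_{α/2}
    = 9.3 · √(60/1058) − 1.645
    = 9.3 · 0.23814 − 1.645
    = 2.2147 − 1.645 = 0.5697 → 0.57
Power = Φ(0.57) = 0.716.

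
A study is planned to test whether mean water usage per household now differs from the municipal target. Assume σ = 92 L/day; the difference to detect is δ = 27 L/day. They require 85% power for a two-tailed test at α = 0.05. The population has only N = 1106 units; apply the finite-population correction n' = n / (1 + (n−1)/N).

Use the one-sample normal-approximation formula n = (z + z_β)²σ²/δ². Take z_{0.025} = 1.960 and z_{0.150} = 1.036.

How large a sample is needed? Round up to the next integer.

n = 96

n = (z_{α/2} + z_β)² · σ² / δ²
  = (1.960 + 1.036)² · 92² / 27²
  = 8.9760 · 8464 / 729
  = 104.22
Finite-population correction (N = 1106): 104.22 / (1 + (104.22 − 1)/1106) = 95.32.
Round up → n = 96.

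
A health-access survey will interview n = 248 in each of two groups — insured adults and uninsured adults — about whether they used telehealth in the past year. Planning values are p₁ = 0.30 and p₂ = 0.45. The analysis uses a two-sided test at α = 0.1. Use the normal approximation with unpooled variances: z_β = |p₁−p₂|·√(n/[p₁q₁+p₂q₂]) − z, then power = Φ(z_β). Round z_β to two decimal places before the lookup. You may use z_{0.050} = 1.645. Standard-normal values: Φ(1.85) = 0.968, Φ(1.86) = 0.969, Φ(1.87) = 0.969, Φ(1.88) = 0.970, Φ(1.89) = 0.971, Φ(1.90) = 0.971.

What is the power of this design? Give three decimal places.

Power ≈ 0.968

z_β = |p₁−p₂|·√(n/[p₁q₁+p₂q₂]) − z_{α/2}
    = 0.15 · √(248/0.4575) − 1.645
    = 0.15 · 23.2825 − 1.645
    = 3.4924 − 1.645 = 1.8474 → 1.85
Power = Φ(1.85) = 0.968.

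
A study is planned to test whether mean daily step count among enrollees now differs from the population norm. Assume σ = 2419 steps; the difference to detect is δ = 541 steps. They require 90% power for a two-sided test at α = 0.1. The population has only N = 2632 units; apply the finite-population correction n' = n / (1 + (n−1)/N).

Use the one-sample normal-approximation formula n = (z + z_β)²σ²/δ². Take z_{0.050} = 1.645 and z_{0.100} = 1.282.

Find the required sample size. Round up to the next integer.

n = (z_{α/2} + z_β)² · σ² / δ²
  = (1.645 + 1.282)² · 2419² / 541²
  = 8.5673 · 5851561 / 292681
  = 171.29
Finite-population correction (N = 2632): 171.29 / (1 + (171.29 − 1)/2632) = 160.88.
Round up → n = 161.

n = 161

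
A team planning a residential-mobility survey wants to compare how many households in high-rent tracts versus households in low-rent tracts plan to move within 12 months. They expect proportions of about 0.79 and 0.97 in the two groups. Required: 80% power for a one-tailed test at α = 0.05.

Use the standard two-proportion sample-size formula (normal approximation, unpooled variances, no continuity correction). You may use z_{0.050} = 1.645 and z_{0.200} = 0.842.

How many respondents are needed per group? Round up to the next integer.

n = 38 per group

n = (z_α + z_β)² · [p₁(1−p₁) + p₂(1−p₂)] / (p₁ − p₂)²
  = (1.645 + 0.842)² · (0.79·0.21 + 0.97·0.03) / (-0.18)²
  = (2.487)² · (0.1659 + 0.0291) / 0.0324
  = 6.1852 · 0.1950 / 0.0324
  = 37.23
Round up → n = 38 per group.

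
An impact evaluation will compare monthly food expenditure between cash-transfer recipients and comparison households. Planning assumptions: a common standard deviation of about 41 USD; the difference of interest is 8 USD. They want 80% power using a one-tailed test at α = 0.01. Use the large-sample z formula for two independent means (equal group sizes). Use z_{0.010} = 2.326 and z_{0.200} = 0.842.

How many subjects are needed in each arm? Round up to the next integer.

n = (z_α + z_β)² · (σ₁² + σ₂²) / δ²
  = (2.326 + 0.842)² · (2·41² = 3362) / 8²
  = 10.0362 · 3362 / 64
  = 527.22
Round up → n = 528 per group.

n = 528 per group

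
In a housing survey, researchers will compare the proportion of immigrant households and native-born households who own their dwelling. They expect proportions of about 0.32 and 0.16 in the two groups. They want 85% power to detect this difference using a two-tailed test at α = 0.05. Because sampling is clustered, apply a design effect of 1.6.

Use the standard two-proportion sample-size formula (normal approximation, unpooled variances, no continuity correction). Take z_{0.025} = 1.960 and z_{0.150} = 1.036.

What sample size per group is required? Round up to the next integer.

n = (z_{α/2} + z_β)² · [p₁(1−p₁) + p₂(1−p₂)] / (p₁ − p₂)²
  = (1.960 + 1.036)² · (0.32·0.68 + 0.16·0.84) / (0.16)²
  = (2.996)² · (0.2176 + 0.1344) / 0.0256
  = 8.9760 · 0.3520 / 0.0256
  = 123.42
Design effect: 1.6 × 123.42 = 197.47.
Round up → n = 198 per group.

n = 198 per group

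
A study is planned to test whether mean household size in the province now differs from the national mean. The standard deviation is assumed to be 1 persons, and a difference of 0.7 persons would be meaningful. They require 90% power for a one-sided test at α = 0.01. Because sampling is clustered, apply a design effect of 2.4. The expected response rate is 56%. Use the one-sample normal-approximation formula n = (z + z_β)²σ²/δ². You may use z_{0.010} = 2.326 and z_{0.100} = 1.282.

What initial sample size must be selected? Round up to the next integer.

n = (z_α + z_β)² · σ² / δ²
  = (2.326 + 1.282)² · 1² / 0.7²
  = 13.0177 · 1 / 0.49
  = 26.57
Design effect: 2.4 × 26.57 = 63.76.
Adjust for 56% response: 63.76 / 0.56 = 113.86.
Round up → n = 114.

n = 114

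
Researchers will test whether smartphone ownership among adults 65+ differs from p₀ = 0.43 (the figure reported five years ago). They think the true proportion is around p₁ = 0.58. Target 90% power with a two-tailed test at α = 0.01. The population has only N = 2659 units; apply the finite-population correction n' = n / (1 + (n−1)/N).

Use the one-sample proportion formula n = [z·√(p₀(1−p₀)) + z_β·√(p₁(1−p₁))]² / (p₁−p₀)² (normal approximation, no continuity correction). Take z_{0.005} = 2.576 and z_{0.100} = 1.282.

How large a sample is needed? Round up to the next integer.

n = [z_{α/2}·√(p₀q₀) + z_β·√(p₁q₁)]² / (p₁ − p₀)²
  = [2.576·√(0.43·0.57) + 1.282·√(0.58·0.42)]² / (0.15)²
  = [2.576·0.4951 + 1.282·0.4936]² / 0.0225
  = [1.9081]² / 0.0225
  = 161.81
Finite-population correction (N = 2659): 161.81 / (1 + (161.81 − 1)/2659) = 152.58.
Round up → n = 153.

n = 153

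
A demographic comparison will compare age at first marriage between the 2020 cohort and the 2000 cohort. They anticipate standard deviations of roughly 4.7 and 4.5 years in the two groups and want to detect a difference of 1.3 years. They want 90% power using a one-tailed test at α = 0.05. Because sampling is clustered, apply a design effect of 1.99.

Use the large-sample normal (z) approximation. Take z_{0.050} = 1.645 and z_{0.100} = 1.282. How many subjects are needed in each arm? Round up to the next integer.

n = 428 per group

n = (z_α + z_β)² · (σ₁² + σ₂²) / δ²
  = (1.645 + 1.282)² · (4.7² + 4.5² = 42.34) / 1.3²
  = 8.5673 · 42.34 / 1.69
  = 214.64
Design effect: 1.99 × 214.64 = 427.13.
Round up → n = 428 per group.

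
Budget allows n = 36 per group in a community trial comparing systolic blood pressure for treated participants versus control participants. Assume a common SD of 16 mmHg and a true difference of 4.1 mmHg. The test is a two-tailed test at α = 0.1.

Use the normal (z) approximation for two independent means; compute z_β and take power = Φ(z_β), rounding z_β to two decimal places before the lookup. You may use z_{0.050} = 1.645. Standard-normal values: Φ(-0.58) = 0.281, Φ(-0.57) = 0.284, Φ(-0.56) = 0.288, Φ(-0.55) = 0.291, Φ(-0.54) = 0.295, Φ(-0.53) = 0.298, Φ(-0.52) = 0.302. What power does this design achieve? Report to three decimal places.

Power ≈ 0.288

z_β = δ·√(n/(σ₁²+σ₂²)) − z_{α/2}
    = 4.1 · √(36/512) − 1.645
    = 4.1 · 0.26517 − 1.645
    = 1.0872 − 1.645 = -0.5578 → -0.56
Power = Φ(-0.56) = 0.288.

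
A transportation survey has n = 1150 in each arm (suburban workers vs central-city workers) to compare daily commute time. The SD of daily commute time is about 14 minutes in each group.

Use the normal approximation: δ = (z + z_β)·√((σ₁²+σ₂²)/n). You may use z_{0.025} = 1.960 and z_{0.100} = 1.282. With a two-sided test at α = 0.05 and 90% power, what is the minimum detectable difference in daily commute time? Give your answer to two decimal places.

Minimum detectable difference ≈ 1.89 minutes

δ = (z_{α/2} + z_β) · √((σ₁²+σ₂²)/n)
  = (1.960 + 1.282) · √(392/1150)
  = 3.242 · √0.34087
  = 3.242 · 0.5838
  = 1.8928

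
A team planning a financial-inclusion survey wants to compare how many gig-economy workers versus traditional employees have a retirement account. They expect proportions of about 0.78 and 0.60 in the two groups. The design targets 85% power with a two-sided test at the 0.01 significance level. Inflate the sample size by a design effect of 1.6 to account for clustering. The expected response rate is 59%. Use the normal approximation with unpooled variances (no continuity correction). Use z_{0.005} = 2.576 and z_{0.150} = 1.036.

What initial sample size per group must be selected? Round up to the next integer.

n = 450 per group

n = (z_{α/2} + z_β)² · [p₁(1−p₁) + p₂(1−p₂)] / (p₁ − p₂)²
  = (2.576 + 1.036)² · (0.78·0.22 + 0.60·0.40) / (0.18)²
  = (3.612)² · (0.1716 + 0.2400) / 0.0324
  = 13.0465 · 0.4116 / 0.0324
  = 165.74
Design effect: 1.6 × 165.74 = 265.18.
Adjust for 59% response: 265.18 / 0.59 = 449.46.
Round up → n = 450 per group.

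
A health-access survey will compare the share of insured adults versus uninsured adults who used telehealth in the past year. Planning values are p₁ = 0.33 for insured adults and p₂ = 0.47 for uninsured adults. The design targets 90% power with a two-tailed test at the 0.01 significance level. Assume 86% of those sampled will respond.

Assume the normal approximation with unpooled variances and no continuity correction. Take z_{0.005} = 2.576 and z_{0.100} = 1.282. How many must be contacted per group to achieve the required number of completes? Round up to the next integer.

n = 416 per group

n = (z_{α/2} + z_β)² · [p₁(1−p₁) + p₂(1−p₂)] / (p₁ − p₂)²
  = (2.576 + 1.282)² · (0.33·0.67 + 0.47·0.53) / (-0.14)²
  = (3.858)² · (0.2211 + 0.2491) / 0.0196
  = 14.8842 · 0.4702 / 0.0196
  = 357.07
Adjust for 86% response: 357.07 / 0.86 = 415.20.
Round up → n = 416 per group.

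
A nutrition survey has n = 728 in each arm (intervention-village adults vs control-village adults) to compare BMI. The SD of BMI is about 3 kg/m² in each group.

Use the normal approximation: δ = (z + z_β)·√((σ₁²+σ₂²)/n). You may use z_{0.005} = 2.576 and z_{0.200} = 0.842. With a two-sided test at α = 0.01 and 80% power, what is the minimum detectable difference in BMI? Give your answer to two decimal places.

δ = (z_{α/2} + z_β) · √((σ₁²+σ₂²)/n)
  = (2.576 + 0.842) · √(18/728)
  = 3.418 · √0.02473
  = 3.418 · 0.1572
  = 0.5375

Minimum detectable difference ≈ 0.54 kg/m²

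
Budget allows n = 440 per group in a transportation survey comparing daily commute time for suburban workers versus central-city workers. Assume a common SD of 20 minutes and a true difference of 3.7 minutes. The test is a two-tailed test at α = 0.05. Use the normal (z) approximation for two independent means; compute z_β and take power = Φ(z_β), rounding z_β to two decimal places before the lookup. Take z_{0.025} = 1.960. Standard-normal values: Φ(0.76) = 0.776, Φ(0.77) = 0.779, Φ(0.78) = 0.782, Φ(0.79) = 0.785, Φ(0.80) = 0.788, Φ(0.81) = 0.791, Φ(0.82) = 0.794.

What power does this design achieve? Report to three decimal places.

z_β = δ·√(n/(σ₁²+σ₂²)) − z_{α/2}
    = 3.7 · √(440/800) − 1.960
    = 3.7 · 0.74162 − 1.960
    = 2.7440 − 1.960 = 0.7840 → 0.78
Power = Φ(0.78) = 0.782.

Power ≈ 0.782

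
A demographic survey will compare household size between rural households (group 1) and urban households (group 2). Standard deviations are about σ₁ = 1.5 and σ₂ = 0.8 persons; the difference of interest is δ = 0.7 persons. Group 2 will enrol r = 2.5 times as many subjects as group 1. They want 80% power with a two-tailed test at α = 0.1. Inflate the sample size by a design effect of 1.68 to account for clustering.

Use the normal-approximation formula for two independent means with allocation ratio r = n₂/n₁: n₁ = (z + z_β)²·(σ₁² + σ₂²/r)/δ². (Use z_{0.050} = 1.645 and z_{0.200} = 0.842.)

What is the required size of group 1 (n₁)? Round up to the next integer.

n₁ = (z_{α/2} + z_β)² · (σ₁² + σ₂²/r) / δ²
   = (1.645 + 0.842)² · (1.5² + 0.8²/2.5) / 0.7²
   = 6.1852 · (2.25 + 0.256) / 0.49
   = 6.1852 · 2.506 / 0.49
   = 31.63
Design effect: 1.68 × 31.63 = 53.14.
Round up → n₁ = 54; n₂ = r·n₁ = 2.5 × 54 = 135.

n₁ = 54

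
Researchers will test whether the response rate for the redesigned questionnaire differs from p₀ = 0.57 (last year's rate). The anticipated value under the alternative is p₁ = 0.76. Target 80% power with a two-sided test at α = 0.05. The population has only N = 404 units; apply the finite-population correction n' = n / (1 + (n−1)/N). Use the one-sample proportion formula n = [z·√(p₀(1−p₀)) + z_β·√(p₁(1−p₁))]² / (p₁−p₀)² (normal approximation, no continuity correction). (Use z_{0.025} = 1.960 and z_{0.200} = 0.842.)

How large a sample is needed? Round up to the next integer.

n = 44

n = [z_{α/2}·√(p₀q₀) + z_β·√(p₁q₁)]² / (p₁ − p₀)²
  = [1.960·√(0.57·0.43) + 0.842·√(0.76·0.24)]² / (0.19)²
  = [1.960·0.4951 + 0.842·0.4271]² / 0.0361
  = [1.3300]² / 0.0361
  = 49.00
Finite-population correction (N = 404): 49.00 / (1 + (49.00 − 1)/404) = 43.79.
Round up → n = 44.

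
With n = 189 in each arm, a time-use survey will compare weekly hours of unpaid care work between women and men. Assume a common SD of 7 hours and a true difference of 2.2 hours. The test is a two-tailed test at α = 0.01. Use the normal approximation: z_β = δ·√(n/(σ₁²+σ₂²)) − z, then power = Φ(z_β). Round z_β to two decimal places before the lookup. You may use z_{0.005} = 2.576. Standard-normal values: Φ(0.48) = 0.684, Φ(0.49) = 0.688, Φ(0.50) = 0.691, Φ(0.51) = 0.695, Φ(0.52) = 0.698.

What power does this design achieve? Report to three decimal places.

Power ≈ 0.684

z_β = δ·√(n/(σ₁²+σ₂²)) − z_{α/2}
    = 2.2 · √(189/98) − 2.576
    = 2.2 · 1.38873 − 2.576
    = 3.0552 − 2.576 = 0.4792 → 0.48
Power = Φ(0.48) = 0.684.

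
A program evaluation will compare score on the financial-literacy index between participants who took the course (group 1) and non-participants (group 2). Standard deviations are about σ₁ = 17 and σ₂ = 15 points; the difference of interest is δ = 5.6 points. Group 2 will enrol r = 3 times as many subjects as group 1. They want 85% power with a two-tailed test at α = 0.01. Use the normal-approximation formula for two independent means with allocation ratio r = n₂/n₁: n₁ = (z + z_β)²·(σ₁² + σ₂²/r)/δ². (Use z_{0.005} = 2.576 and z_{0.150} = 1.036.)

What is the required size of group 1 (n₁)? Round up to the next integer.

n₁ = (z_{α/2} + z_β)² · (σ₁² + σ₂²/r) / δ²
   = (2.576 + 1.036)² · (17² + 15²/3) / 5.6²
   = 13.0465 · (289 + 75) / 31.36
   = 13.0465 · 364 / 31.36
   = 151.43
Round up → n₁ = 152; n₂ = r·n₁ = 3 × 152 = 456.

n₁ = 152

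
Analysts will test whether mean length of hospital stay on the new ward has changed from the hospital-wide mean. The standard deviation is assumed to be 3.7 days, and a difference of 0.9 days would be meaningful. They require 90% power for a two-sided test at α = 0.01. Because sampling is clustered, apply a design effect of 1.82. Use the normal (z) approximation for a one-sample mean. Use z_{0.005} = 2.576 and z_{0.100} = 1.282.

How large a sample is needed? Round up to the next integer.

n = (z_{α/2} + z_β)² · σ² / δ²
  = (2.576 + 1.282)² · 3.7² / 0.9²
  = 14.8842 · 13.69 / 0.81
  = 251.56
Design effect: 1.82 × 251.56 = 457.84.
Round up → n = 458.

n = 458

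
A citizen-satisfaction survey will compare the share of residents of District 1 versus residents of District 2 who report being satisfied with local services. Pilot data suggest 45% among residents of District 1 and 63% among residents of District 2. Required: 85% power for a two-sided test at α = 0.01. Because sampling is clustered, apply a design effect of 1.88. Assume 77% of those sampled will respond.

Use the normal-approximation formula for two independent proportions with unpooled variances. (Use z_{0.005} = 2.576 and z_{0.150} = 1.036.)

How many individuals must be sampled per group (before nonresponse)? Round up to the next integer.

n = 473 per group

n = (z_{α/2} + z_β)² · [p₁(1−p₁) + p₂(1−p₂)] / (p₁ − p₂)²
  = (2.576 + 1.036)² · (0.45·0.55 + 0.63·0.37) / (-0.18)²
  = (3.612)² · (0.2475 + 0.2331) / 0.0324
  = 13.0465 · 0.4806 / 0.0324
  = 193.52
Design effect: 1.88 × 193.52 = 363.82.
Adjust for 77% response: 363.82 / 0.77 = 472.50.
Round up → n = 473 per group.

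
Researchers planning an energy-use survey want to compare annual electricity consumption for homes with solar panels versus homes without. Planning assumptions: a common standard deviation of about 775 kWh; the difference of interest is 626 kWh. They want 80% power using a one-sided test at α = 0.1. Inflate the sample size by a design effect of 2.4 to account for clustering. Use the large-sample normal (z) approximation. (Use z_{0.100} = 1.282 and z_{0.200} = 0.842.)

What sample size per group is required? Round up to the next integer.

n = (z_α + z_β)² · (σ₁² + σ₂²) / δ²
  = (1.282 + 0.842)² · (2·775² = 1201250) / 626²
  = 4.5114 · 1201250 / 391876
  = 13.83
Design effect: 2.4 × 13.83 = 33.19.
Round up → n = 34 per group.

n = 34 per group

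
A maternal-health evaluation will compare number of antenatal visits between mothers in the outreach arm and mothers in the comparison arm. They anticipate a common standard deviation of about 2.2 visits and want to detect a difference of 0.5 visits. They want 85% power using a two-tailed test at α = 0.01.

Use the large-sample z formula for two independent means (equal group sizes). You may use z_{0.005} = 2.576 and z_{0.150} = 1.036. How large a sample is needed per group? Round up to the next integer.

n = 506 per group

n = (z_{α/2} + z_β)² · (σ₁² + σ₂²) / δ²
  = (2.576 + 1.036)² · (2·2.2² = 9.68) / 0.5²
  = 13.0465 · 9.68 / 0.25
  = 505.16
Round up → n = 506 per group.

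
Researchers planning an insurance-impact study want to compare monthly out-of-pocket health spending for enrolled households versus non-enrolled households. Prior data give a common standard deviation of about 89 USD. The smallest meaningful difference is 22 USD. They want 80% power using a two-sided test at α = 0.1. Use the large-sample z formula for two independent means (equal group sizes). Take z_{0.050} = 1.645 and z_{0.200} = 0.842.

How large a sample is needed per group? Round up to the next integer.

n = 203 per group

n = (z_{α/2} + z_β)² · (σ₁² + σ₂²) / δ²
  = (1.645 + 0.842)² · (2·89² = 15842) / 22²
  = 6.1852 · 15842 / 484
  = 202.45
Round up → n = 203 per group.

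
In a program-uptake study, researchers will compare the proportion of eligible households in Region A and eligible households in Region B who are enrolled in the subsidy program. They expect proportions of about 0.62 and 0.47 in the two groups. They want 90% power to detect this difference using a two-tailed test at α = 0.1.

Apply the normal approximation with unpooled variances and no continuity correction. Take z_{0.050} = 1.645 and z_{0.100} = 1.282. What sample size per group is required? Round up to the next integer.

n = 185 per group

n = (z_{α/2} + z_β)² · [p₁(1−p₁) + p₂(1−p₂)] / (p₁ − p₂)²
  = (1.645 + 1.282)² · (0.62·0.38 + 0.47·0.53) / (0.15)²
  = (2.927)² · (0.2356 + 0.2491) / 0.0225
  = 8.5673 · 0.4847 / 0.0225
  = 184.56
Round up → n = 185 per group.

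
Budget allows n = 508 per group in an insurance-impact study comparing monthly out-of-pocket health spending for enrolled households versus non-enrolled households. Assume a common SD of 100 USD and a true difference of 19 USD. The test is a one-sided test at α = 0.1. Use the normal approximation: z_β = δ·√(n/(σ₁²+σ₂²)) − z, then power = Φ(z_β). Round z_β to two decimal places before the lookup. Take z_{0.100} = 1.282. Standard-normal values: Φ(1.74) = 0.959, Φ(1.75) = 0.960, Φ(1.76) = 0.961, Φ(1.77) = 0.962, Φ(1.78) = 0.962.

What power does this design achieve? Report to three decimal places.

Power ≈ 0.960

z_β = δ·√(n/(σ₁²+σ₂²)) − z_α
    = 19 · √(508/20000) − 1.282
    = 19 · 0.15937 − 1.282
    = 3.0281 − 1.282 = 1.7461 → 1.75
Power = Φ(1.75) = 0.960.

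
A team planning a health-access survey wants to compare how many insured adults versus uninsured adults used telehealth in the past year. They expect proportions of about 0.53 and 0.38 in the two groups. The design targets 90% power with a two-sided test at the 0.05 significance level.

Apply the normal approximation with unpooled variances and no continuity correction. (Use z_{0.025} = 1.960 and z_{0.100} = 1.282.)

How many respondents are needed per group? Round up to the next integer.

n = (z_{α/2} + z_β)² · [p₁(1−p₁) + p₂(1−p₂)] / (p₁ − p₂)²
  = (1.960 + 1.282)² · (0.53·0.47 + 0.38·0.62) / (0.15)²
  = (3.242)² · (0.2491 + 0.2356) / 0.0225
  = 10.5106 · 0.4847 / 0.0225
  = 226.42
Round up → n = 227 per group.

n = 227 per group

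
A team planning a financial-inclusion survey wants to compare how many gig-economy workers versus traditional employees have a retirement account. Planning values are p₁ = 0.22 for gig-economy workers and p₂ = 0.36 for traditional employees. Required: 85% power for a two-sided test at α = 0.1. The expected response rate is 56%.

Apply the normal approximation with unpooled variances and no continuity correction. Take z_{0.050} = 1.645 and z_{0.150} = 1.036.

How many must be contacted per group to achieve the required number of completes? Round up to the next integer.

n = (z_{α/2} + z_β)² · [p₁(1−p₁) + p₂(1−p₂)] / (p₁ − p₂)²
  = (1.645 + 1.036)² · (0.22·0.78 + 0.36·0.64) / (-0.14)²
  = (2.681)² · (0.1716 + 0.2304) / 0.0196
  = 7.1878 · 0.4020 / 0.0196
  = 147.42
Adjust for 56% response: 147.42 / 0.56 = 263.25.
Round up → n = 264 per group.

n = 264 per group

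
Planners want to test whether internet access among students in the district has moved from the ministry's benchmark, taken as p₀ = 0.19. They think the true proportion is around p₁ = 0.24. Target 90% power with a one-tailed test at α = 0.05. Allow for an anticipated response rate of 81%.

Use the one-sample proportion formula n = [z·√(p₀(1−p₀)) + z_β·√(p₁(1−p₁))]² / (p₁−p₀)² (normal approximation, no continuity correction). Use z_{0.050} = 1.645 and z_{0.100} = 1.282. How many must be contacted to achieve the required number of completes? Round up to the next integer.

n = 703

n = [z_α·√(p₀q₀) + z_β·√(p₁q₁)]² / (p₁ − p₀)²
  = [1.645·√(0.19·0.81) + 1.282·√(0.24·0.76)]² / (0.05)²
  = [1.645·0.3923 + 1.282·0.4271]² / 0.0025
  = [1.1929]² / 0.0025
  = 569.16
Adjust for 81% response: 569.16 / 0.81 = 702.67.
Round up → n = 703.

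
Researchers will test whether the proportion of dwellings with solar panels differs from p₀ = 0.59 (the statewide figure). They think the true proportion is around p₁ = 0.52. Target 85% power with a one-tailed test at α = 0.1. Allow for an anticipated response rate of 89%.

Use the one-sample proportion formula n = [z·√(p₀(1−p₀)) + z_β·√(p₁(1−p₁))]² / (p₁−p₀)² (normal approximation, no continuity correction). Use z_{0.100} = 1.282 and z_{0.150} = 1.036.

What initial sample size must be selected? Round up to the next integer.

n = 303

n = [z_α·√(p₀q₀) + z_β·√(p₁q₁)]² / (p₁ − p₀)²
  = [1.282·√(0.59·0.41) + 1.036·√(0.52·0.48)]² / (-0.07)²
  = [1.282·0.4918 + 1.036·0.4996]² / 0.0049
  = [1.1481]² / 0.0049
  = 269.01
Adjust for 89% response: 269.01 / 0.89 = 302.26.
Round up → n = 303.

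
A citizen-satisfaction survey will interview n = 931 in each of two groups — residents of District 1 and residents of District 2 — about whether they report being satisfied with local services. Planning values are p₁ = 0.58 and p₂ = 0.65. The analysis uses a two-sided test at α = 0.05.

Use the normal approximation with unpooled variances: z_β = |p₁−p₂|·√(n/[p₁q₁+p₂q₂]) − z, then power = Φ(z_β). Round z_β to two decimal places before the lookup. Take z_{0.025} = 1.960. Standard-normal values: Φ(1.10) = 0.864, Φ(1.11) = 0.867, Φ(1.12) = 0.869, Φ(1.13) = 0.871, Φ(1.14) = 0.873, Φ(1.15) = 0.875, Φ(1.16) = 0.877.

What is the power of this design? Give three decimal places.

Power ≈ 0.875

z_β = |p₁−p₂|·√(n/[p₁q₁+p₂q₂]) − z_{α/2}
    = 0.07 · √(931/0.4711) − 1.960
    = 0.07 · 44.4548 − 1.960
    = 3.1118 − 1.960 = 1.1518 → 1.15
Power = Φ(1.15) = 0.875.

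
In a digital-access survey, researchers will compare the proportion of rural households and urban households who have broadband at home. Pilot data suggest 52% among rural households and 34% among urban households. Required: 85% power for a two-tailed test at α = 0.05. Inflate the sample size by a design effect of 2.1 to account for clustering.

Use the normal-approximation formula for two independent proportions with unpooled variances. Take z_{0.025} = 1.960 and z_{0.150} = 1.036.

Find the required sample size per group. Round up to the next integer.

n = 276 per group

n = (z_{α/2} + z_β)² · [p₁(1−p₁) + p₂(1−p₂)] / (p₁ − p₂)²
  = (1.960 + 1.036)² · (0.52·0.48 + 0.34·0.66) / (0.18)²
  = (2.996)² · (0.2496 + 0.2244) / 0.0324
  = 8.9760 · 0.4740 / 0.0324
  = 131.32
Design effect: 2.1 × 131.32 = 275.76.
Round up → n = 276 per group.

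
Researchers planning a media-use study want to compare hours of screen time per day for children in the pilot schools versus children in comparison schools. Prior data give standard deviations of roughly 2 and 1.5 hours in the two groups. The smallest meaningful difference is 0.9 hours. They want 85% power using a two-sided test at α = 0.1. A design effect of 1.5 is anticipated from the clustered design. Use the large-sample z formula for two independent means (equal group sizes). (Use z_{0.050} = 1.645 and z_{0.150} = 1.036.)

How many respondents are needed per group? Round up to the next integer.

n = (z_{α/2} + z_β)² · (σ₁² + σ₂²) / δ²
  = (1.645 + 1.036)² · (2² + 1.5² = 6.25) / 0.9²
  = 7.1878 · 6.25 / 0.81
  = 55.46
Design effect: 1.5 × 55.46 = 83.19.
Round up → n = 84 per group.

n = 84 per group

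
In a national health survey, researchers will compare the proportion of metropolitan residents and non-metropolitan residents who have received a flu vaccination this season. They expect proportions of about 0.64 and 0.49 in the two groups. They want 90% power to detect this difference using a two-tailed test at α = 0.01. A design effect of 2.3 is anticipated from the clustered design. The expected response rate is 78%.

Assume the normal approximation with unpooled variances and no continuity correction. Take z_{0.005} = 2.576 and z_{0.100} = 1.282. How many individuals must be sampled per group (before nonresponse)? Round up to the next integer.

n = 937 per group

n = (z_{α/2} + z_β)² · [p₁(1−p₁) + p₂(1−p₂)] / (p₁ − p₂)²
  = (2.576 + 1.282)² · (0.64·0.36 + 0.49·0.51) / (0.15)²
  = (3.858)² · (0.2304 + 0.2499) / 0.0225
  = 14.8842 · 0.4803 / 0.0225
  = 317.73
Design effect: 2.3 × 317.73 = 730.77.
Adjust for 78% response: 730.77 / 0.78 = 936.89.
Round up → n = 937 per group.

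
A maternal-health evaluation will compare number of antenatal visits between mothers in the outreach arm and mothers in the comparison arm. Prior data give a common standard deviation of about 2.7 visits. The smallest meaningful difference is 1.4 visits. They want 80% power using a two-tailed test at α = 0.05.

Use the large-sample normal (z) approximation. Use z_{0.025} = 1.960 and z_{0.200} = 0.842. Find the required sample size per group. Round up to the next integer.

n = 59 per group

n = (z_{α/2} + z_β)² · (σ₁² + σ₂²) / δ²
  = (1.960 + 0.842)² · (2·2.7² = 14.58) / 1.4²
  = 7.8512 · 14.58 / 1.96
  = 58.40
Round up → n = 59 per group.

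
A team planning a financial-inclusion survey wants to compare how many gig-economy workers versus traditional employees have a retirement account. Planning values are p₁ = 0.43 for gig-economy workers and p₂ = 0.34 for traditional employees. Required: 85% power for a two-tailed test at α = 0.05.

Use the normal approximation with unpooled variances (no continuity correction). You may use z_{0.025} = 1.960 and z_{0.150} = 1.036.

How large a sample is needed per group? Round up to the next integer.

n = (z_{α/2} + z_β)² · [p₁(1−p₁) + p₂(1−p₂)] / (p₁ − p₂)²
  = (1.960 + 1.036)² · (0.43·0.57 + 0.34·0.66) / (0.09)²
  = (2.996)² · (0.2451 + 0.2244) / 0.0081
  = 8.9760 · 0.4695 / 0.0081
  = 520.28
Round up → n = 521 per group.

n = 521 per group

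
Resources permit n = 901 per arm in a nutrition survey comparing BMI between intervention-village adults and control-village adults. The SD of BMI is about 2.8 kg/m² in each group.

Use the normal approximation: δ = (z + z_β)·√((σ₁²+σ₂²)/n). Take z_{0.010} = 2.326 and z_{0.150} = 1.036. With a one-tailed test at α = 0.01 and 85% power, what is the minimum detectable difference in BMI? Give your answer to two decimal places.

δ = (z_α + z_β) · √((σ₁²+σ₂²)/n)
  = (2.326 + 1.036) · √(15.68/901)
  = 3.362 · √0.0174
  = 3.362 · 0.1319
  = 0.4435

Minimum detectable difference ≈ 0.44 kg/m²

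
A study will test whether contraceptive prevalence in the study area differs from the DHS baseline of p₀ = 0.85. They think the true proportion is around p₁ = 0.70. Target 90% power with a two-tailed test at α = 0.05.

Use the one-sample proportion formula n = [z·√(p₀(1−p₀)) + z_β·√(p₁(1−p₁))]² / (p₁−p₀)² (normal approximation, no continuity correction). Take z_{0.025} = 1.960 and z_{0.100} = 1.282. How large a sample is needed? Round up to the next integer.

n = [z_{α/2}·√(p₀q₀) + z_β·√(p₁q₁)]² / (p₁ − p₀)²
  = [1.960·√(0.85·0.15) + 1.282·√(0.70·0.30)]² / (-0.15)²
  = [1.960·0.3571 + 1.282·0.4583]² / 0.0225
  = [1.2873]² / 0.0225
  = 73.66
Round up → n = 74.

n = 74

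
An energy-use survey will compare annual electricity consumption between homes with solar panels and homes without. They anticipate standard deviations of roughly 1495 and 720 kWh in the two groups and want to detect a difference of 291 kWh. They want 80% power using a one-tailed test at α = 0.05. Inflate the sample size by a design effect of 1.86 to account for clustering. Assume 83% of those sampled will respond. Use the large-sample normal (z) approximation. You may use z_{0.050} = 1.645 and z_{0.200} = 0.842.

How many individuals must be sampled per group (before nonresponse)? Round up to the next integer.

n = 451 per group

n = (z_α + z_β)² · (σ₁² + σ₂²) / δ²
  = (1.645 + 0.842)² · (1495² + 720² = 2753425) / 291²
  = 6.1852 · 2753425 / 84681
  = 201.11
Design effect: 1.86 × 201.11 = 374.07.
Adjust for 83% response: 374.07 / 0.83 = 450.69.
Round up → n = 451 per group.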